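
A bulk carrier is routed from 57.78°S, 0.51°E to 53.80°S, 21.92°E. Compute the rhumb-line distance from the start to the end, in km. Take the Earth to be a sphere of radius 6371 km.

Rhumb course C = atan2(Δλ, Δψ) with Δψ = ln[tan(π/4+φ₂/2)/tan(π/4+φ₁/2)] = +0.1237, Δλ = +0.3737 → C = 71.69°
d = R·|Δφ| / |cos C| = 6371·0.06946 / 0.31423 = 1408 km

1408 km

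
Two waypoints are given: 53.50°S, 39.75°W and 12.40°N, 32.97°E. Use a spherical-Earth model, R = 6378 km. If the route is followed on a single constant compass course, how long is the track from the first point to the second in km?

Δψ = ln[tan(π/4+φ₂/2)/tan(π/4+φ₁/2)] = +1.3275;  Δφ = +1.1502 rad,  Δλ = +1.2692 rad
q = Δφ/Δψ = 0.8664
d = R·√(Δφ² + q²Δλ²) = 6378·1.59125 = 10149 km

10149 km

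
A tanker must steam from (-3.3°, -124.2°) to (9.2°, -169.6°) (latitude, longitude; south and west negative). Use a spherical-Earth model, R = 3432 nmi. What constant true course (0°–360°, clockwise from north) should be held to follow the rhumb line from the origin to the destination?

285.4°

Meridional parts: M(φ₁)=-0.0576, M(φ₂)=+0.1613 → ΔM = +0.2189;  Δλ = -0.7924 rad
tan C = Δλ / ΔM = -3.6199 → C = 285.44°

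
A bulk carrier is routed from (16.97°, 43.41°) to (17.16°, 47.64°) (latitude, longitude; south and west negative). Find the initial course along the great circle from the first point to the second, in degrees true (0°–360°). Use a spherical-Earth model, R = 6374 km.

86.7°

θ = atan2( sin Δλ·cos φ₂ ,  cos φ₁ sin φ₂ − sin φ₁ cos φ₂ cos Δλ )
  = atan2(+0.0705, +0.0041) = 86.69°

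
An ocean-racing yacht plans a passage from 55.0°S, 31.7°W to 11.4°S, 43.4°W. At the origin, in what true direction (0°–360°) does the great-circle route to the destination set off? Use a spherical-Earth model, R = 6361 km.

343.5°

N = sin Δλ·cos φ₂ = -0.1988;  D = cos φ₁ sin φ₂ − sin φ₁ cos φ₂ cos Δλ = +0.6729
initial course = atan2(N, D) = 343.54°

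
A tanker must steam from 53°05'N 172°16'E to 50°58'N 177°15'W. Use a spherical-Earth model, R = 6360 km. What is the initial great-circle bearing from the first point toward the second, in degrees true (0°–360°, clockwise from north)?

104.0°

θ = atan2( sin Δλ·cos φ₂ ,  cos φ₁ sin φ₂ − sin φ₁ cos φ₂ cos Δλ )
  = atan2(+0.1146, -0.0285) = 103.98°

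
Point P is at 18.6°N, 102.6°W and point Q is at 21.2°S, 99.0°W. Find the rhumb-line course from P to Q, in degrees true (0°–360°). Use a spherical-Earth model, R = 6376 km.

Meridional parts: M(φ₁)=+0.3305, M(φ₂)=-0.3788 → ΔM = -0.7092;  Δλ = +0.0628 rad
tan C = Δλ / ΔM = -0.0886 → C = 174.94°

174.9°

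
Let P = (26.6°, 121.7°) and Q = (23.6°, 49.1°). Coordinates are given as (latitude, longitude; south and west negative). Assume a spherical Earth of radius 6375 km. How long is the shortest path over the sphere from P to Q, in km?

7220 km

cos σ = sin φ₁ sin φ₂ + cos φ₁ cos φ₂ cos Δλ
      = sin(26.60°)sin(23.60°) + cos(26.60°)cos(23.60°)cos(-72.60°) = 0.4243
σ = 64.895° → d = Rσ = 6375·1.13262 = 7220 km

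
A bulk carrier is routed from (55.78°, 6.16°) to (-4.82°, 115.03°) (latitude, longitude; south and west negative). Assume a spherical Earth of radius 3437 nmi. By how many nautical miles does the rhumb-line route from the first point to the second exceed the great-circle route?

299 nmi

Great circle: cos σ = sin φ₁ sin φ₂ + cos φ₁ cos φ₂ cos Δλ,  σ = 1.8242 rad → d_gc = 6269.8 nmi
Rhumb line: Δψ = -1.2624, q = Δφ/Δψ = 0.8378, d_rh = R√(Δφ²+q²Δλ²) = 6569.0 nmi
Excess = 6569.0 − 6269.8 = 299.2 ≈ 299 nmi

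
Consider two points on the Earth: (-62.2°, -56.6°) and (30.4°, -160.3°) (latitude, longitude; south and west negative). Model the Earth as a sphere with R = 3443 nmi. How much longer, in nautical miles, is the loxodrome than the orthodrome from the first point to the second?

Great circle: cos σ = sin φ₁ sin φ₂ + cos φ₁ cos φ₂ cos Δλ,  σ = 2.1447 rad → d_gc = 7384.1 nmi
Rhumb line: Δψ = +1.9538, q = Δφ/Δψ = 0.8272, d_rh = R√(Δφ²+q²Δλ²) = 7585.1 nmi
Excess = 7585.1 − 7384.1 = 201.0 ≈ 201 nmi

201 nmi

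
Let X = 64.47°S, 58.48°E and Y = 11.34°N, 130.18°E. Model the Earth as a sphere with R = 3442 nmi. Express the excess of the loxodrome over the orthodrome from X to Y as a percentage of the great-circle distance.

2.0%

Great circle: σ = 1.6156 rad → d_gc = Rσ = 5560.8 nmi
Rhumb: Δφ = +1.3231, Δλ = +1.2514, Δψ = +1.6840, q = Δφ/Δψ = 0.7857 → d_rh = R√(Δφ²+q²Δλ²) = 5674.0 nmi
Excess = (5674.0 − 5560.8) / 5560.8 = 113.2 / 5560.8 = 2.04% ≈ 2.0%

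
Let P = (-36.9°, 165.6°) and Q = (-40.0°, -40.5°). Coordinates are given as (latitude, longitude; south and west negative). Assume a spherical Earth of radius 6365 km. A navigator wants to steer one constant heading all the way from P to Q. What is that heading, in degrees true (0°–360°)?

Δψ = ln[tan(π/4+φ₂/2)/tan(π/4+φ₁/2)] = -0.0691
Δλ = +2.6861 rad (taken the short way round)
course = atan2(Δλ, Δψ) = 91.47°

91.5°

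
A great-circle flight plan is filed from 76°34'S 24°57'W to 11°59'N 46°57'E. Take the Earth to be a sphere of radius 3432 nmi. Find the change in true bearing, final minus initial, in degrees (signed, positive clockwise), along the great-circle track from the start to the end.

-56.8°

Initial bearing θ₁ = atan2(sin Δλ cos φ₂, cos φ₁ sin φ₂ − sin φ₁ cos φ₂ cos Δλ) = 69.71°
Final bearing θ₂ = (initial bearing from the destination back to the start) + 180° = 12.87°
Δθ = θ₂ − θ₁ = -56.8°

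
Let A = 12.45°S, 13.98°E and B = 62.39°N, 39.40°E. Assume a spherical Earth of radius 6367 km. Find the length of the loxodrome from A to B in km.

Δψ = ln[tan(π/4+φ₂/2)/tan(π/4+φ₁/2)] = +1.6226;  Δφ = +1.3062 rad,  Δλ = +0.4437 rad
q = Δφ/Δψ = 0.8050
d = R·√(Δφ² + q²Δλ²) = 6367·1.35415 = 8622 km

8622 km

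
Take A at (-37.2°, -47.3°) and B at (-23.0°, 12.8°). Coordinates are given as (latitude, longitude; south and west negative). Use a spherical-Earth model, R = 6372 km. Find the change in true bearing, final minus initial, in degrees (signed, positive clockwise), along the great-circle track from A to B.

Initial bearing θ₁ = atan2(sin Δλ cos φ₂, cos φ₁ sin φ₂ − sin φ₁ cos φ₂ cos Δλ) = 92.43°
Final bearing θ₂ = (initial bearing from the destination back to the start) + 180° = 59.83°
Δθ = θ₂ − θ₁ = -32.6°

-32.6°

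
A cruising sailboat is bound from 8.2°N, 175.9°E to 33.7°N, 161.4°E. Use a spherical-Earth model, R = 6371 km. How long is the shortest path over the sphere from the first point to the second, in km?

Haversine: a = sin²(Δφ/2)+cos φ₁ cos φ₂ sin²(Δλ/2) = 0.06182;  σ = 2·atan2(√a,√(1−a))
σ = 28.794° → d = Rσ = 6371·0.50255 = 3202 km

3202 km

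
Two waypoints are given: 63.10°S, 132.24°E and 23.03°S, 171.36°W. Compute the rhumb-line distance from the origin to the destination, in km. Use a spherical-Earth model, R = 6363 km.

6192 km

Δψ = ln[tan(π/4+φ₂/2)/tan(π/4+φ₁/2)] = +1.0174;  Δφ = +0.6994 rad,  Δλ = +0.9844 rad
q = Δφ/Δψ = 0.6874
d = R·√(Δφ² + q²Δλ²) = 6363·0.97311 = 6192 km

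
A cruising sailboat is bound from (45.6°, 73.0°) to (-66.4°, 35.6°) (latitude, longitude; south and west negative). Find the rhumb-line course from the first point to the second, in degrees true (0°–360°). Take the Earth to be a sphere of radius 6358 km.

Δψ = ln[tan(π/4+φ₂/2)/tan(π/4+φ₁/2)] = -2.4621
Δλ = -0.6528 rad (taken the short way round)
course = atan2(Δλ, Δψ) = 194.85°

194.8°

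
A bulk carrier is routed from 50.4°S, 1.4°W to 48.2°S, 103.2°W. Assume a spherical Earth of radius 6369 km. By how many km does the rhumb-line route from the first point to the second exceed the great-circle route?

Great circle: cos σ = sin φ₁ sin φ₂ + cos φ₁ cos φ₂ cos Δλ,  σ = 1.0616 rad → d_gc = 6761.0 km
Rhumb line: Δψ = +0.0589, q = Δφ/Δψ = 0.6520, d_rh = R√(Δφ²+q²Δλ²) = 7381.6 km
Excess = 7381.6 − 6761.0 = 620.6 ≈ 621 km

621 km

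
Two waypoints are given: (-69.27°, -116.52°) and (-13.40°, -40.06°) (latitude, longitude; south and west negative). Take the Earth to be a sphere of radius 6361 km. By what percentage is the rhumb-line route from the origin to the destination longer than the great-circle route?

Great circle: σ = 1.2689 rad → d_gc = Rσ = 8071.3 km
Rhumb: Δφ = +0.9751, Δλ = +1.3345, Δψ = +1.4628, q = Δφ/Δψ = 0.6666 → d_rh = R√(Δφ²+q²Δλ²) = 8396.1 km
Excess = (8396.1 − 8071.3) / 8071.3 = 324.8 / 8071.3 = 4.02% ≈ 4.0%

4.0%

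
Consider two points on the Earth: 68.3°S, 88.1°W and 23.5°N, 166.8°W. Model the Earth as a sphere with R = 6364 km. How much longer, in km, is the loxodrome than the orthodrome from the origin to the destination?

267 km

Great circle: cos σ = sin φ₁ sin φ₂ + cos φ₁ cos φ₂ cos Δλ,  σ = 1.8797 rad → d_gc = 11962.6 km
Rhumb line: Δψ = +2.0742, q = Δφ/Δψ = 0.7725, d_rh = R√(Δφ²+q²Δλ²) = 12229.6 km
Excess = 12229.6 − 11962.6 = 267.0 ≈ 267 km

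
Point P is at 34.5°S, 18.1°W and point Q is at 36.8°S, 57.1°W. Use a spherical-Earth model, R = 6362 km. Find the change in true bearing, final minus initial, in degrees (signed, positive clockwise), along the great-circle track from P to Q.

+23.3°

At departure: θ₁ = atan2(sin Δλ cos φ₂, cos φ₁ sin φ₂ − sin φ₁ cos φ₂ cos Δλ) = 254.35°
At arrival: θ₂ = atan2(sin Δλ cos φ₁, −cos φ₂ sin φ₁ + sin φ₂ cos φ₁ cos Δλ) = 277.67°
Δθ = θ₂ − θ₁ = +23.3°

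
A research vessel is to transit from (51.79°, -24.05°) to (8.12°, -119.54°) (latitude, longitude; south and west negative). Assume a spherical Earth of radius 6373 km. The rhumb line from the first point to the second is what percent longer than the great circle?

Great circle: σ = 1.5184 rad → d_gc = Rσ = 9676.6 km
Rhumb: Δφ = -0.7622, Δλ = -1.6666, Δψ = -0.9180, q = Δφ/Δψ = 0.8302 → d_rh = R√(Δφ²+q²Δλ²) = 10067.6 km
Excess = (10067.6 − 9676.6) / 9676.6 = 391.0 / 9676.6 = 4.04% ≈ 4.0%

4.0%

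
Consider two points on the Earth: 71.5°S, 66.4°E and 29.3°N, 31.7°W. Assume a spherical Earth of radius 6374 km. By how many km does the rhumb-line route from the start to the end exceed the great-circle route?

Great circle: cos σ = sin φ₁ sin φ₂ + cos φ₁ cos φ₂ cos Δλ,  σ = 2.0980 rad → d_gc = 13372.4 km
Rhumb line: Δψ = +2.3501, q = Δφ/Δψ = 0.7486, d_rh = R√(Δφ²+q²Δλ²) = 13874.2 km
Excess = 13874.2 − 13372.4 = 501.8 ≈ 502 km

502 km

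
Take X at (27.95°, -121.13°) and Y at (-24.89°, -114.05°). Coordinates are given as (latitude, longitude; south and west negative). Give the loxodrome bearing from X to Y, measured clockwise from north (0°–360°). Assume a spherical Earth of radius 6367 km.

172.6°

Meridional parts: M(φ₁)=+0.5084, M(φ₂)=-0.4488 → ΔM = -0.9572;  Δλ = +0.1236 rad
tan C = Δλ / ΔM = -0.1291 → C = 172.64°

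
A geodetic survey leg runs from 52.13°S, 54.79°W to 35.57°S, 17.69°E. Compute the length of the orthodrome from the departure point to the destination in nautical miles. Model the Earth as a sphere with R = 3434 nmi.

3143 nmi

cos σ = sin φ₁ sin φ₂ + cos φ₁ cos φ₂ cos Δλ
      = sin(-52.13°)sin(-35.57°) + cos(-52.13°)cos(-35.57°)cos(72.48°) = 0.6095
σ = 52.446° → d = Rσ = 3434·0.91535 = 3143 nmi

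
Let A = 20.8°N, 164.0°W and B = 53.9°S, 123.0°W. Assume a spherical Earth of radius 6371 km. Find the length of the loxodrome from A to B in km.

Rhumb course C = atan2(Δλ, Δψ) with Δψ = ln[tan(π/4+φ₂/2)/tan(π/4+φ₁/2)] = -1.4925, Δλ = +0.7156 → C = 154.38°
d = R·|Δφ| / |cos C| = 6371·1.30376 / 0.90171 = 9212 km

9212 km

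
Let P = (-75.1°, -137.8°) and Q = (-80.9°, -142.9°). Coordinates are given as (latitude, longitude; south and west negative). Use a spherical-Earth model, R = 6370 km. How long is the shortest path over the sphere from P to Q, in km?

655 km

Haversine: a = sin²(Δφ/2)+cos φ₁ cos φ₂ sin²(Δλ/2) = 0.00264;  σ = 2·atan2(√a,√(1−a))
σ = 5.891° → d = Rσ = 6370·0.10281 = 655 km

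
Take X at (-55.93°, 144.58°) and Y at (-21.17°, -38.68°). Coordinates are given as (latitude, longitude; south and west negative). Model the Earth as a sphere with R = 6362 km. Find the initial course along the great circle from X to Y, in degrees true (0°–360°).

176.9°

N = sin Δλ·cos φ₂ = +0.0530;  D = cos φ₁ sin φ₂ − sin φ₁ cos φ₂ cos Δλ = -0.9735
initial course = atan2(N, D) = 176.88°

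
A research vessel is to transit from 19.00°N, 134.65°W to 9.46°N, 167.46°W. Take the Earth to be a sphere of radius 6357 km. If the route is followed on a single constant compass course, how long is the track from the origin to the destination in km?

3680 km

Rhumb course C = atan2(Δλ, Δψ) with Δψ = ln[tan(π/4+φ₂/2)/tan(π/4+φ₁/2)] = -0.1720, Δλ = -0.5726 → C = 253.28°
d = R·|Δφ| / |cos C| = 6357·0.16650 / 0.28767 = 3680 km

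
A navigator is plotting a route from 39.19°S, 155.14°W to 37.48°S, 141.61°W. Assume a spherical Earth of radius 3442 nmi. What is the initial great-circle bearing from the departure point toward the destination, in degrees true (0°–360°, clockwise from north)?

85.1°

θ = atan2( sin Δλ·cos φ₂ ,  cos φ₁ sin φ₂ − sin φ₁ cos φ₂ cos Δλ )
  = atan2(+0.1857, +0.0159) = 85.10°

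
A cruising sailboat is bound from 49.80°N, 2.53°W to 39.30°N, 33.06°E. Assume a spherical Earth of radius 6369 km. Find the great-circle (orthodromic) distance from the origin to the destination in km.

cos σ = sin φ₁ sin φ₂ + cos φ₁ cos φ₂ cos Δλ
      = sin(49.80°)sin(39.30°) + cos(49.80°)cos(39.30°)cos(35.59°) = 0.8900
σ = 27.133° → d = Rσ = 6369·0.47355 = 3016 km

3016 km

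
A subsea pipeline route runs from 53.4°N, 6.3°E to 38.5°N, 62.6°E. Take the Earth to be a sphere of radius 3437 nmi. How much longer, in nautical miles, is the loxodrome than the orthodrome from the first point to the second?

54 nmi

Great circle: cos σ = sin φ₁ sin φ₂ + cos φ₁ cos φ₂ cos Δλ,  σ = 0.7095 rad → d_gc = 2438.7 nmi
Rhumb line: Δψ = -0.3774, q = Δφ/Δψ = 0.6891, d_rh = R√(Δφ²+q²Δλ²) = 2493.0 nmi
Excess = 2493.0 − 2438.7 = 54.3 ≈ 54 nmi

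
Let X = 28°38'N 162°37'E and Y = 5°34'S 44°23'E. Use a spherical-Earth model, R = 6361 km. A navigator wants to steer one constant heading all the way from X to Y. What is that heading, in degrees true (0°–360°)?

Meridional parts: M(φ₁)=+0.5219, M(φ₂)=-0.0973 → ΔM = -0.6193;  Δλ = -2.0636 rad
tan C = Δλ / ΔM = +3.3323 → C = 253.30°

253.3°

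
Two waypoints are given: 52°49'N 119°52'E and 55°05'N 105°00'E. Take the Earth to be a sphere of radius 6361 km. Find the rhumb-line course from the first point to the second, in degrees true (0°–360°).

Meridional parts: M(φ₁)=+1.0895, M(φ₂)=+1.1568 → ΔM = +0.0672;  Δλ = -0.2595 rad
tan C = Δλ / ΔM = -3.8586 → C = 284.53°

284.5°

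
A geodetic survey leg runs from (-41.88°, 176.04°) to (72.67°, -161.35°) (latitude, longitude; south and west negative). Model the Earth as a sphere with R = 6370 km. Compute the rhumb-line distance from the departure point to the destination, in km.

Δψ = ln[tan(π/4+φ₂/2)/tan(π/4+φ₁/2)] = +2.6876;  Δφ = +1.9993 rad,  Δλ = +0.3946 rad
q = Δφ/Δψ = 0.7439
d = R·√(Δφ² + q²Δλ²) = 6370·2.02071 = 12872 km

12872 km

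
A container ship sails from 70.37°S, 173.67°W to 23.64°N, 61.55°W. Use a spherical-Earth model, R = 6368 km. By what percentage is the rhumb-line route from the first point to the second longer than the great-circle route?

5.7%

Great circle: σ = 2.0870 rad → d_gc = Rσ = 13289.9 km
Rhumb: Δφ = +1.6408, Δλ = +1.9569, Δψ = +2.1793, q = Δφ/Δψ = 0.7529 → d_rh = R√(Δφ²+q²Δλ²) = 14042.6 km
Excess = (14042.6 − 13289.9) / 13289.9 = 752.7 / 13289.9 = 5.66% ≈ 5.7%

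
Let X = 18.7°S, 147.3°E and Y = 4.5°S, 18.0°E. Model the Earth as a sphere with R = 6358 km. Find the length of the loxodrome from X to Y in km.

Δψ = ln[tan(π/4+φ₂/2)/tan(π/4+φ₁/2)] = +0.2537;  Δφ = +0.2478 rad,  Δλ = -2.2567 rad
q = Δφ/Δψ = 0.9769
d = R·√(Δφ² + q²Δλ²) = 6358·2.21836 = 14104 km

14104 km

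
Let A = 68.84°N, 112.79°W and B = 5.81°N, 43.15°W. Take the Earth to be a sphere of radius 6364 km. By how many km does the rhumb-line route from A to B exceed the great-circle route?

Great circle: cos σ = sin φ₁ sin φ₂ + cos φ₁ cos φ₂ cos Δλ,  σ = 1.3496 rad → d_gc = 8589.2 km
Rhumb line: Δψ = -1.5762, q = Δφ/Δψ = 0.6979, d_rh = R√(Δφ²+q²Δλ²) = 8840.6 km
Excess = 8840.6 − 8589.2 = 251.4 ≈ 251 km

251 km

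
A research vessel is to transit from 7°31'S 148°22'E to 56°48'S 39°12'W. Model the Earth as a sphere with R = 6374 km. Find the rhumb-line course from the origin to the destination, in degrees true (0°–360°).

109.7°

Δψ = ln[tan(π/4+φ₂/2)/tan(π/4+φ₁/2)] = -1.0787
Δλ = +3.0095 rad (taken the short way round)
course = atan2(Δλ, Δψ) = 109.72°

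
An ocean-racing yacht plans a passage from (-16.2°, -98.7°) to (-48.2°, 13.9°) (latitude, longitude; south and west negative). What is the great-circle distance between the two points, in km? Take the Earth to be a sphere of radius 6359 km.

cos σ = sin φ₁ sin φ₂ + cos φ₁ cos φ₂ cos Δλ
      = sin(-16.20°)sin(-48.20°) + cos(-16.20°)cos(-48.20°)cos(112.60°) = -0.0380
σ = 92.177° → d = Rσ = 6359·1.60880 = 10230 km

10230 km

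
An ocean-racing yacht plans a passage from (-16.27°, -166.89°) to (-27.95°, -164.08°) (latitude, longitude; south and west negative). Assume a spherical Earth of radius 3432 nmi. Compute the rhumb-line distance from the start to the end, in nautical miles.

717 nmi

Δψ = ln[tan(π/4+φ₂/2)/tan(π/4+φ₁/2)] = -0.2205;  Δφ = -0.2039 rad,  Δλ = +0.0490 rad
q = Δφ/Δψ = 0.9243
d = R·√(Δφ² + q²Δλ²) = 3432·0.20883 = 717 nmi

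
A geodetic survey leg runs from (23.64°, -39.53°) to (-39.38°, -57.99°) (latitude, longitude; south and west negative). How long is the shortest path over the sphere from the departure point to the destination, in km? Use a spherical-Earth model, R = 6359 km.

7252 km

Haversine: a = sin²(Δφ/2)+cos φ₁ cos φ₂ sin²(Δλ/2) = 0.29138;  σ = 2·atan2(√a,√(1−a))
σ = 65.339° → d = Rσ = 6359·1.14039 = 7252 km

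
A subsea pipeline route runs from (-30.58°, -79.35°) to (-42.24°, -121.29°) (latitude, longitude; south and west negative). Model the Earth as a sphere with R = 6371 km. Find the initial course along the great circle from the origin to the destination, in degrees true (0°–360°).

238.9°

N = sin Δλ·cos φ₂ = -0.4948;  D = cos φ₁ sin φ₂ − sin φ₁ cos φ₂ cos Δλ = -0.2986
initial course = atan2(N, D) = 238.89°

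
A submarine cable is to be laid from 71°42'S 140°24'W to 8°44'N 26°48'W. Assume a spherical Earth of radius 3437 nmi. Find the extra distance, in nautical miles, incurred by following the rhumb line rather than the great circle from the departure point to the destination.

497 nmi

Great circle: cos σ = sin φ₁ sin φ₂ + cos φ₁ cos φ₂ cos Δλ,  σ = 1.8425 rad → d_gc = 6332.8 nmi
Rhumb line: Δψ = +1.9789, q = Δφ/Δψ = 0.7094, d_rh = R√(Δφ²+q²Δλ²) = 6830.0 nmi
Excess = 6830.0 − 6332.8 = 497.2 ≈ 497 nmi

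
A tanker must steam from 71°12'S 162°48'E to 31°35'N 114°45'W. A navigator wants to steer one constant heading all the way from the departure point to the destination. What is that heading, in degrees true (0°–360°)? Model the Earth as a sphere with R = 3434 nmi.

31.2°

Δψ = ln[tan(π/4+φ₂/2)/tan(π/4+φ₁/2)] = +2.3800
Δλ = +1.4390 rad (taken the short way round)
course = atan2(Δλ, Δψ) = 31.16°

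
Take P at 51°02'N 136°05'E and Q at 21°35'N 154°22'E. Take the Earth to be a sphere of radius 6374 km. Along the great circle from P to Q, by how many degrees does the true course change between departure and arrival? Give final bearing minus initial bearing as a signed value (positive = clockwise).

At departure: θ₁ = atan2(sin Δλ cos φ₂, cos φ₁ sin φ₂ − sin φ₁ cos φ₂ cos Δλ) = 147.34°
At arrival: θ₂ = atan2(sin Δλ cos φ₁, −cos φ₂ sin φ₁ + sin φ₂ cos φ₁ cos Δλ) = 158.60°
Δθ = θ₂ − θ₁ = +11.3°

+11.3°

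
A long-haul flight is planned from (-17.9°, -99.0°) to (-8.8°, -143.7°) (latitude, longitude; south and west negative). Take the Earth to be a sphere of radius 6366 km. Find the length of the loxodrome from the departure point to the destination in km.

4931 km

Rhumb course C = atan2(Δλ, Δψ) with Δψ = ln[tan(π/4+φ₂/2)/tan(π/4+φ₁/2)] = +0.1634, Δλ = -0.7802 → C = 281.83°
d = R·|Δφ| / |cos C| = 6366·0.15882 / 0.20503 = 4931 km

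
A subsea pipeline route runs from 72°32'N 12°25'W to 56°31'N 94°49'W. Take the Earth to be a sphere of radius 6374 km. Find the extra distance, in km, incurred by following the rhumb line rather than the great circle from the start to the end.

297 km

Great circle: cos σ = sin φ₁ sin φ₂ + cos φ₁ cos φ₂ cos Δλ,  σ = 0.6138 rad → d_gc = 3912.1 km
Rhumb line: Δψ = -0.6720, q = Δφ/Δψ = 0.4160, d_rh = R√(Δφ²+q²Δλ²) = 4209.0 km
Excess = 4209.0 − 3912.1 = 296.9 ≈ 297 km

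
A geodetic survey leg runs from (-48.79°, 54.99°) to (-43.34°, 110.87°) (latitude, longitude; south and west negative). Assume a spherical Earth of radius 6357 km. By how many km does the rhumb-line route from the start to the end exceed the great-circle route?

93 km

Great circle: cos σ = sin φ₁ sin φ₂ + cos φ₁ cos φ₂ cos Δλ,  σ = 0.6679 rad → d_gc = 4246.1 km
Rhumb line: Δψ = +0.1373, q = Δφ/Δψ = 0.6930, d_rh = R√(Δφ²+q²Δλ²) = 4339.0 km
Excess = 4339.0 − 4246.1 = 92.9 ≈ 93 km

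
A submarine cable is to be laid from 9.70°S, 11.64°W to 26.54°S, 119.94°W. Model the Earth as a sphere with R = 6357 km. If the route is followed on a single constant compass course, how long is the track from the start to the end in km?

11522 km

Rhumb course C = atan2(Δλ, Δψ) with Δψ = ln[tan(π/4+φ₂/2)/tan(π/4+φ₁/2)] = -0.3106, Δλ = -1.8902 → C = 260.67°
d = R·|Δφ| / |cos C| = 6357·0.29391 / 0.16215 = 11522 km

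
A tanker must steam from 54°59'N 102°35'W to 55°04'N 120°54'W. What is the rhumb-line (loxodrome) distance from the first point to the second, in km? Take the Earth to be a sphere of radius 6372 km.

1168 km

Δψ = ln[tan(π/4+φ₂/2)/tan(π/4+φ₁/2)] = +0.0025;  Δφ = +0.0015 rad,  Δλ = -0.3197 rad
q = Δφ/Δψ = 0.5732
d = R·√(Δφ² + q²Δλ²) = 6372·0.18326 = 1168 km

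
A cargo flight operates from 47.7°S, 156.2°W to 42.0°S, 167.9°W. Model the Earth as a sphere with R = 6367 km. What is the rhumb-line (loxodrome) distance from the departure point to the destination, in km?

Rhumb course C = atan2(Δλ, Δψ) with Δψ = ln[tan(π/4+φ₂/2)/tan(π/4+φ₁/2)] = +0.1405, Δλ = -0.2042 → C = 304.53°
d = R·|Δφ| / |cos C| = 6367·0.09948 / 0.56682 = 1117 km

1117 km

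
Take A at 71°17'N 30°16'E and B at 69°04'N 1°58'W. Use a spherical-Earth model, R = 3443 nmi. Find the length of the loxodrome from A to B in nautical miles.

Δψ = ln[tan(π/4+φ₂/2)/tan(π/4+φ₁/2)] = -0.1142;  Δφ = -0.0387 rad,  Δλ = -0.5626 rad
q = Δφ/Δψ = 0.3388
d = R·√(Δφ² + q²Δλ²) = 3443·0.19449 = 670 nmi

670 nmi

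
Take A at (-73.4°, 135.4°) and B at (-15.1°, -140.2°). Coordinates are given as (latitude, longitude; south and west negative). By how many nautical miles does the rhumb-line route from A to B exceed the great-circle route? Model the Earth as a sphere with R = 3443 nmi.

Great circle: cos σ = sin φ₁ sin φ₂ + cos φ₁ cos φ₂ cos Δλ,  σ = 1.2906 rad → d_gc = 4443.5 nmi
Rhumb line: Δψ = +1.6583, q = Δφ/Δψ = 0.6136, d_rh = R√(Δφ²+q²Δλ²) = 4685.9 nmi
Excess = 4685.9 − 4443.5 = 242.4 ≈ 242 nmi

242 nmi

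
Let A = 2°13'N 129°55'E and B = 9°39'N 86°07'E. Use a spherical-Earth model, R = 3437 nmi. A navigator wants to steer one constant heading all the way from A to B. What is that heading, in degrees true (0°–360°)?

279.7°

Δψ = ln[tan(π/4+φ₂/2)/tan(π/4+φ₁/2)] = +0.1305
Δλ = -0.7645 rad (taken the short way round)
course = atan2(Δλ, Δψ) = 279.69°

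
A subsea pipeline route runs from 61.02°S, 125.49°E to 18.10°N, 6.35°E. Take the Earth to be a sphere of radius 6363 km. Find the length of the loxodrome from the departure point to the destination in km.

14010 km

Rhumb course C = atan2(Δλ, Δψ) with Δψ = ln[tan(π/4+φ₂/2)/tan(π/4+φ₁/2)] = +1.6744, Δλ = -2.0794 → C = 308.84°
d = R·|Δφ| / |cos C| = 6363·1.38090 / 0.62718 = 14010 km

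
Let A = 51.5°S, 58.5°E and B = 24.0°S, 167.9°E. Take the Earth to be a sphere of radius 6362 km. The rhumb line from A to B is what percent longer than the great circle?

Great circle: σ = 1.4410 rad → d_gc = Rσ = 9167.7 km
Rhumb: Δφ = +0.4800, Δλ = +1.9094, Δψ = +0.6204, q = Δφ/Δψ = 0.7737 → d_rh = R√(Δφ²+q²Δλ²) = 9881.9 km
Excess = (9881.9 − 9167.7) / 9167.7 = 714.2 / 9167.7 = 7.79% ≈ 7.8%

7.8%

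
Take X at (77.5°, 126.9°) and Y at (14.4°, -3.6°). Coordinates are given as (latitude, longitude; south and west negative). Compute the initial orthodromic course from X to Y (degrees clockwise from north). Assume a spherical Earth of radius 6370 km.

312.2°

N = sin Δλ·cos φ₂ = -0.7365;  D = cos φ₁ sin φ₂ − sin φ₁ cos φ₂ cos Δλ = +0.6680
initial course = atan2(N, D) = 312.21°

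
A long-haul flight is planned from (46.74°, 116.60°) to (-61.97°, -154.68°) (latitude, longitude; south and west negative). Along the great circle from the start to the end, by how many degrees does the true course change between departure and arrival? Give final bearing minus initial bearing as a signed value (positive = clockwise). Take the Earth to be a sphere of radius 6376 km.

-25.1°

At departure: θ₁ = atan2(sin Δλ cos φ₂, cos φ₁ sin φ₂ − sin φ₁ cos φ₂ cos Δλ) = 142.51°
At arrival: θ₂ = atan2(sin Δλ cos φ₁, −cos φ₂ sin φ₁ + sin φ₂ cos φ₁ cos Δλ) = 117.44°
Δθ = θ₂ − θ₁ = -25.1°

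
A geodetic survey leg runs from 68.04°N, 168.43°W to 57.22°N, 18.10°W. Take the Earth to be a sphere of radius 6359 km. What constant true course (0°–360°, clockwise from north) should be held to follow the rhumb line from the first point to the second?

99.0°

Δψ = ln[tan(π/4+φ₂/2)/tan(π/4+φ₁/2)] = -0.4161
Δλ = +2.6238 rad (taken the short way round)
course = atan2(Δλ, Δψ) = 99.01°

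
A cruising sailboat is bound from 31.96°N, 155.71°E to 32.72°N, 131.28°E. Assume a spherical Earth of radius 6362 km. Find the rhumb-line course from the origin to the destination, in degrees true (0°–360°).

272.1°

Meridional parts: M(φ₁)=+0.5892, M(φ₂)=+0.6049 → ΔM = +0.0157;  Δλ = -0.4264 rad
tan C = Δλ / ΔM = -27.1584 → C = 272.11°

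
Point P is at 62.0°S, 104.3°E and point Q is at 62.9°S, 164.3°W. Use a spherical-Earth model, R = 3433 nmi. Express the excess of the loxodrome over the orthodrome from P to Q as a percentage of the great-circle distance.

9.3%

Great circle: σ = 0.6749 rad → d_gc = Rσ = 2316.8 nmi
Rhumb: Δφ = -0.0157, Δλ = +1.5952, Δψ = -0.0340, q = Δφ/Δψ = 0.4625 → d_rh = R√(Δφ²+q²Δλ²) = 2533.3 nmi
Excess = (2533.3 − 2316.8) / 2316.8 = 216.5 / 2316.8 = 9.34% ≈ 9.3%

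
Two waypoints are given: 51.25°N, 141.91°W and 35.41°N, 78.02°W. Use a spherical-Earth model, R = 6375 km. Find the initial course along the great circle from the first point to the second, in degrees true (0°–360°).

83.5°

θ = atan2( sin Δλ·cos φ₂ ,  cos φ₁ sin φ₂ − sin φ₁ cos φ₂ cos Δλ )
  = atan2(+0.7319, +0.0829) = 83.53°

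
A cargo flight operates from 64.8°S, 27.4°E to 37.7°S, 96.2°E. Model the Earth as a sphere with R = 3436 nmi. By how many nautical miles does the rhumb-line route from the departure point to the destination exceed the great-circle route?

Great circle: cos σ = sin φ₁ sin φ₂ + cos φ₁ cos φ₂ cos Δλ,  σ = 0.8296 rad → d_gc = 2850.59 nmi
Rhumb line: Δψ = +0.7869, q = Δφ/Δψ = 0.6011, d_rh = R√(Δφ²+q²Δλ²) = 2965.12 nmi
Excess = 2965.12 − 2850.59 = 114.53 ≈ 115 nmi

115 nmi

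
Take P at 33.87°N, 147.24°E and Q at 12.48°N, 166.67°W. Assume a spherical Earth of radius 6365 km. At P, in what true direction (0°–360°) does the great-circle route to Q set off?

θ = atan2( sin Δλ·cos φ₂ ,  cos φ₁ sin φ₂ − sin φ₁ cos φ₂ cos Δλ )
  = atan2(+0.7034, -0.1979) = 105.72°

105.7°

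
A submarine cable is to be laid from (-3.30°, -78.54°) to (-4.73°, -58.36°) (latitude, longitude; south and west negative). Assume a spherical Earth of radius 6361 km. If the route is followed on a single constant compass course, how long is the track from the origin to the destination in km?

Rhumb course C = atan2(Δλ, Δψ) with Δψ = ln[tan(π/4+φ₂/2)/tan(π/4+φ₁/2)] = -0.0250, Δλ = +0.3522 → C = 94.06°
d = R·|Δφ| / |cos C| = 6361·0.02496 / 0.07086 = 2240 km

2240 km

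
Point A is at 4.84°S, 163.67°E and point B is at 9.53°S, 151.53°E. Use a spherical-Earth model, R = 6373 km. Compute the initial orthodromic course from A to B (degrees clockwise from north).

N = sin Δλ·cos φ₂ = -0.2074;  D = cos φ₁ sin φ₂ − sin φ₁ cos φ₂ cos Δλ = -0.0836
initial course = atan2(N, D) = 248.04°

248.0°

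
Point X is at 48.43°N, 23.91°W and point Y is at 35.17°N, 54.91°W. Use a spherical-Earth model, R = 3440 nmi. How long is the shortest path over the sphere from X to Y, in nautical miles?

1584 nmi

Haversine: a = sin²(Δφ/2)+cos φ₁ cos φ₂ sin²(Δλ/2) = 0.05207;  σ = 2·atan2(√a,√(1−a))
σ = 26.380° → d = Rσ = 3440·0.46042 = 1584 nmi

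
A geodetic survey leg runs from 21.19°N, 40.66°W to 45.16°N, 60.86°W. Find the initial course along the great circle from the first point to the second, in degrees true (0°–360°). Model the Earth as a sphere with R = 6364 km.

330.0°

N = sin Δλ·cos φ₂ = -0.2435;  D = cos φ₁ sin φ₂ − sin φ₁ cos φ₂ cos Δλ = +0.4219
initial course = atan2(N, D) = 330.01°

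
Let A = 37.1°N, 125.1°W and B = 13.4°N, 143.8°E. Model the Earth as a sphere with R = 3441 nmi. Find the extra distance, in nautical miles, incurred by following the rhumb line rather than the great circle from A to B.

125 nmi

Great circle: cos σ = sin φ₁ sin φ₂ + cos φ₁ cos φ₂ cos Δλ,  σ = 1.4456 rad → d_gc = 4974.21 nmi
Rhumb line: Δψ = -0.4621, q = Δφ/Δψ = 0.8951, d_rh = R√(Δφ²+q²Δλ²) = 5099.70 nmi
Excess = 5099.70 − 4974.21 = 125.49 ≈ 125 nmi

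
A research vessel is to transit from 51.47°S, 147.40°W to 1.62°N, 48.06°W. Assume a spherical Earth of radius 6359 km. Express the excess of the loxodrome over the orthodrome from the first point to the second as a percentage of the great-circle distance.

Great circle: σ = 1.6943 rad → d_gc = Rσ = 10773.9 km
Rhumb: Δφ = +0.9266, Δλ = +1.7338, Δψ = +1.0795, q = Δφ/Δψ = 0.8584 → d_rh = R√(Δφ²+q²Δλ²) = 11148.0 km
Excess = (11148.0 − 10773.9) / 10773.9 = 374.1 / 10773.9 = 3.47% ≈ 3.5%

3.5%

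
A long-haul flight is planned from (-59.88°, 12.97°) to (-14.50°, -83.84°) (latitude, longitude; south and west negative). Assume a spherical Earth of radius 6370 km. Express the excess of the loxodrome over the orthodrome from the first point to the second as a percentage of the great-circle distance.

Great circle: σ = 1.4112 rad → d_gc = Rσ = 8989.1 km
Rhumb: Δφ = +0.7920, Δλ = -1.6897, Δψ = +1.0570, q = Δφ/Δψ = 0.7493 → d_rh = R√(Δφ²+q²Δλ²) = 9513.3 km
Excess = (9513.3 − 8989.1) / 8989.1 = 524.2 / 8989.1 = 5.83% ≈ 5.8%

5.8%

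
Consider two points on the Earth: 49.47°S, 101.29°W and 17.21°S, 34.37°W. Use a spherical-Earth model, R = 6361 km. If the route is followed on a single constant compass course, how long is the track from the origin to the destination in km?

Δψ = ln[tan(π/4+φ₂/2)/tan(π/4+φ₁/2)] = +0.6914;  Δφ = +0.5630 rad,  Δλ = +1.1680 rad
q = Δφ/Δψ = 0.8144
d = R·√(Δφ² + q²Δλ²) = 6361·1.10533 = 7031 km

7031 km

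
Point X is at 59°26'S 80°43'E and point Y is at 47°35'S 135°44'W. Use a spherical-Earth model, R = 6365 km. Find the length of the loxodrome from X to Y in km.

9496 km

Rhumb course C = atan2(Δλ, Δψ) with Δψ = ln[tan(π/4+φ₂/2)/tan(π/4+φ₁/2)] = +0.3507, Δλ = +2.5054 → C = 82.03°
d = R·|Δφ| / |cos C| = 6365·0.20682 / 0.13863 = 9496 km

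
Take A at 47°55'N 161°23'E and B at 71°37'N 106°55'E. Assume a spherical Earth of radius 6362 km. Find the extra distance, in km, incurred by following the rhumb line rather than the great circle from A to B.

Great circle: cos σ = sin φ₁ sin φ₂ + cos φ₁ cos φ₂ cos Δλ,  σ = 0.5968 rad → d_gc = 3796.9 km
Rhumb line: Δψ = +0.8660, q = Δφ/Δψ = 0.4776, d_rh = R√(Δφ²+q²Δλ²) = 3907.7 km
Excess = 3907.7 − 3796.9 = 110.8 ≈ 111 km

111 km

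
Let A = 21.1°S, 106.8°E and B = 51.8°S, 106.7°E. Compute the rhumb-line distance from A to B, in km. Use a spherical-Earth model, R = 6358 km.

Δψ = ln[tan(π/4+φ₂/2)/tan(π/4+φ₁/2)] = -0.6836;  Δφ = -0.5358 rad,  Δλ = -0.0017 rad
q = Δφ/Δψ = 0.7838
d = R·√(Δφ² + q²Δλ²) = 6358·0.53582 = 3407 km

3407 km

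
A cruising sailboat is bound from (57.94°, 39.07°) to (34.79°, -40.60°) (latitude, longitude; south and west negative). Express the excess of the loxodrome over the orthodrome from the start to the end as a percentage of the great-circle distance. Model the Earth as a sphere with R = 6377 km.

Great circle: σ = 0.9743 rad → d_gc = Rσ = 6213.3 km
Rhumb: Δφ = -0.4040, Δλ = -1.3905, Δψ = -0.5988, q = Δφ/Δψ = 0.6747 → d_rh = R√(Δφ²+q²Δλ²) = 6514.3 km
Excess = (6514.3 − 6213.3) / 6213.3 = 301.0 / 6213.3 = 4.84% ≈ 4.8%

4.8%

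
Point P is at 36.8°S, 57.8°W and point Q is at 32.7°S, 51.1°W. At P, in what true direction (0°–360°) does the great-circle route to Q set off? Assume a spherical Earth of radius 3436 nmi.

θ = atan2( sin Δλ·cos φ₂ ,  cos φ₁ sin φ₂ − sin φ₁ cos φ₂ cos Δλ )
  = atan2(+0.0982, +0.0681) = 55.27°

55.3°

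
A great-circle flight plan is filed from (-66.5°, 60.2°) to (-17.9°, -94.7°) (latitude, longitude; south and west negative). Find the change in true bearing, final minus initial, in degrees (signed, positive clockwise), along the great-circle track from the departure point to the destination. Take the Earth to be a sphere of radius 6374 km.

Initial bearing θ₁ = atan2(sin Δλ cos φ₂, cos φ₁ sin φ₂ − sin φ₁ cos φ₂ cos Δλ) = 203.86°
Final bearing θ₂ = (initial bearing from the destination back to the start) + 180° = 350.24°
Δθ = θ₂ − θ₁ = +146.4°

+146.4°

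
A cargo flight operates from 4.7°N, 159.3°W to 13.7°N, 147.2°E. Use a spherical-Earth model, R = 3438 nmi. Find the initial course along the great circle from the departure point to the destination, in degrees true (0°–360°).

N = sin Δλ·cos φ₂ = -0.7810;  D = cos φ₁ sin φ₂ − sin φ₁ cos φ₂ cos Δλ = +0.1887
initial course = atan2(N, D) = 283.58°

283.6°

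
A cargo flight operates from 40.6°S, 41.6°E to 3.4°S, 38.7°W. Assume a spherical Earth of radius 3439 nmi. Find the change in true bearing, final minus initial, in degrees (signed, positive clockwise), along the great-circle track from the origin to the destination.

+36.9°

Initial bearing θ₁ = atan2(sin Δλ cos φ₂, cos φ₁ sin φ₂ − sin φ₁ cos φ₂ cos Δλ) = 273.75°
Final bearing θ₂ = (initial bearing from the destination back to the start) + 180° = 310.63°
Δθ = θ₂ − θ₁ = +36.9°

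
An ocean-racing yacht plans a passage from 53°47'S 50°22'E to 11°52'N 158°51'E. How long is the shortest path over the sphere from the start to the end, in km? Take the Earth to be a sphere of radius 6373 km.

Haversine: a = sin²(Δφ/2)+cos φ₁ cos φ₂ sin²(Δλ/2) = 0.67461;  σ = 2·atan2(√a,√(1−a))
σ = 110.439° → d = Rσ = 6373·1.92753 = 12284 km

12284 km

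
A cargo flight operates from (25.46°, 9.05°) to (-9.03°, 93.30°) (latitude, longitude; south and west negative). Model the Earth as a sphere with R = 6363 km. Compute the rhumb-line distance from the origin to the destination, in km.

9886 km

Rhumb course C = atan2(Δλ, Δψ) with Δψ = ln[tan(π/4+φ₂/2)/tan(π/4+φ₁/2)] = -0.6180, Δλ = +1.4704 → C = 112.80°
d = R·|Δφ| / |cos C| = 6363·0.60196 / 0.38746 = 9886 km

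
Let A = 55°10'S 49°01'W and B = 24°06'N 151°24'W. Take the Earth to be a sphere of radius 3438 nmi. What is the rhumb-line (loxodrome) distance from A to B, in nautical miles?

7148 nmi

Δψ = ln[tan(π/4+φ₂/2)/tan(π/4+φ₁/2)] = +1.5929;  Δφ = +1.3835 rad,  Δλ = -1.7869 rad
q = Δφ/Δψ = 0.8685
d = R·√(Δφ² + q²Δλ²) = 3438·2.07907 = 7148 nmi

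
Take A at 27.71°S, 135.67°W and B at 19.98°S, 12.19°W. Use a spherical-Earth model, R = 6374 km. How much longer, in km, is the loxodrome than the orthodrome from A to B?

Great circle: cos σ = sin φ₁ sin φ₂ + cos φ₁ cos φ₂ cos Δλ,  σ = 1.8756 rad → d_gc = 11955.0 km
Rhumb line: Δψ = +0.1477, q = Δφ/Δψ = 0.9137, d_rh = R√(Δφ²+q²Δλ²) = 12580.4 km
Excess = 12580.4 − 11955.0 = 625.4 ≈ 625 km

625 km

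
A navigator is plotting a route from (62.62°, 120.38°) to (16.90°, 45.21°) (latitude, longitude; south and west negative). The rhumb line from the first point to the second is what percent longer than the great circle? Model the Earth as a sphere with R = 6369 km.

Great circle: σ = 1.1910 rad → d_gc = Rσ = 7585.3 km
Rhumb: Δφ = -0.7980, Δλ = -1.3120, Δψ = -1.1129, q = Δφ/Δψ = 0.7170 → d_rh = R√(Δφ²+q²Δλ²) = 7856.3 km
Excess = (7856.3 − 7585.3) / 7585.3 = 271.0 / 7585.3 = 3.57% ≈ 3.6%

3.6%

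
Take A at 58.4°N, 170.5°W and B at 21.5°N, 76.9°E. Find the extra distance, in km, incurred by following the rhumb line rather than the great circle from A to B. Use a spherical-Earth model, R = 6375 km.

Great circle: cos σ = sin φ₁ sin φ₂ + cos φ₁ cos φ₂ cos Δλ,  σ = 1.4457 rad → d_gc = 9216.1 km
Rhumb line: Δψ = -0.8780, q = Δφ/Δψ = 0.7335, d_rh = R√(Δφ²+q²Δλ²) = 10064.9 km
Excess = 10064.9 − 9216.1 = 848.8 ≈ 849 km

849 km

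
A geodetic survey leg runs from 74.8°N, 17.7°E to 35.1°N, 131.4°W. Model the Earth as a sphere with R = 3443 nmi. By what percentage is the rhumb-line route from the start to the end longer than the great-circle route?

Great circle: σ = 1.1909 rad → d_gc = Rσ = 4100.3 nmi
Rhumb: Δφ = -0.6929, Δλ = -2.6023, Δψ = -1.3592, q = Δφ/Δψ = 0.5098 → d_rh = R√(Δφ²+q²Δλ²) = 5152.9 nmi
Excess = (5152.9 − 4100.3) / 4100.3 = 1052.6 / 4100.3 = 25.67% ≈ 25.7%

25.7%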